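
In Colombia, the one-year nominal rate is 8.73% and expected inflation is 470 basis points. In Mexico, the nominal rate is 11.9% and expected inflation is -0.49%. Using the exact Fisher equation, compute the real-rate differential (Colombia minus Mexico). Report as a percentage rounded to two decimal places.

-8.60%

Colombia: (1 + 0.0873)/(1 + 0.0470) − 1 = 3.8491%
Mexico: (1 + 0.1190)/(1 − 0.0049) − 1 = 12.4510%
Differential = 3.8491% − 12.4510% = -8.6019% → -8.60%.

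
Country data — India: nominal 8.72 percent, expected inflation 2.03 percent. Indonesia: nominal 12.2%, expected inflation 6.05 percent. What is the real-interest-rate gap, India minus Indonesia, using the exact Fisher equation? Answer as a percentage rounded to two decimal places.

India: (1 + 0.0872)/(1 + 0.0203) − 1 = 6.5569%
Indonesia: (1 + 0.1220)/(1 + 0.0605) − 1 = 5.7992%
Differential = 6.5569% − 5.7992% = 0.7577% → 0.76%.

0.76%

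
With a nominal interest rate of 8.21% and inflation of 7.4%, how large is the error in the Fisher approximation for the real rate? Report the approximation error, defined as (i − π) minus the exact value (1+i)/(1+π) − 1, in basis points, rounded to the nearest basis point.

Approximate: r ≈ 8.210% − 7.400% = 0.8100%
Exact: (1 + 0.0821)/(1 + 0.0740) − 1 = 0.7542%
Error = 0.8100% − 0.7542% = 0.0558% → 6 basis points.

6 basis points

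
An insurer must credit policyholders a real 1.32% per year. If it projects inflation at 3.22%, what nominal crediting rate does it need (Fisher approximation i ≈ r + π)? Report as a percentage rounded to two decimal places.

4.54%

i ≈ r + π = 1.32% + 3.22% = 4.54%.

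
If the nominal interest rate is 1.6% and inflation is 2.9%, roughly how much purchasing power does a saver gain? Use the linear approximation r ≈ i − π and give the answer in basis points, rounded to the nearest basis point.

-130 basis points

r ≈ i − π = 1.6% − 2.9% = -130 basis points.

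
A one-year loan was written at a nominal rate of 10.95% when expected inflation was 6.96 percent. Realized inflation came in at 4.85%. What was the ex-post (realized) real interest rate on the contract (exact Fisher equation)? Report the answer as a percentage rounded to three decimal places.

Ex-post: (1 + 0.1095)/(1 + 0.0485) − 1 = 5.8178%
So the realized real rate is 5.818%.

5.818%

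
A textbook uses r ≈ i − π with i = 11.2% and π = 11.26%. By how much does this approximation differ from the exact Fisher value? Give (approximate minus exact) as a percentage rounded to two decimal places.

-0.01%

Approximate: r ≈ 11.200% − 11.260% = -0.0600%
Exact: (1 + 0.1120)/(1 + 0.1126) − 1 = -0.0539%
Error = -0.0600% − (-0.0539%) = -0.0061% → -0.01%.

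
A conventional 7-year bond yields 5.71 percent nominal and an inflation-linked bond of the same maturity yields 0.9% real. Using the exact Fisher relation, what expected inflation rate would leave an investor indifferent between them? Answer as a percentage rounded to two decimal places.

(1 + π) = (1 + i)/(1 + r) = 1.05710 / 1.00900 = 1.047671
Break-even inflation = 1.047671 − 1 → 4.77%.

4.77%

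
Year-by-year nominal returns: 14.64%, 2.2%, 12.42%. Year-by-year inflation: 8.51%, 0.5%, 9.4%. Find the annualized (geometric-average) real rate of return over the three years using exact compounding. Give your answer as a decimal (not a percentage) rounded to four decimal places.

0.0335

Compound the nominal returns: 1.1464 × 1.0220 × 1.1242 = 1.31713610.
Compound inflation: 1.0851 × 1.0050 × 1.0940 = 1.19303490.
Deflate: 1.31713610 / 1.19303490 = 1.10402144.
Annualized real rate = 1.10402144^(1/3) − 1 = 3.3537% → 0.0335.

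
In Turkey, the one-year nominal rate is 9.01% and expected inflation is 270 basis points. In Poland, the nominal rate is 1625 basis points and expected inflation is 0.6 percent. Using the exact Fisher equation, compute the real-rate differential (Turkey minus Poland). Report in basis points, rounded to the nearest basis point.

-941 basis points

Turkey: (1 + 0.0901)/(1 + 0.0270) − 1 = 6.1441%
Poland: (1 + 0.1625)/(1 + 0.0060) − 1 = 15.5567%
Differential = 6.1441% − 15.5567% = -9.4126% → -941 basis points.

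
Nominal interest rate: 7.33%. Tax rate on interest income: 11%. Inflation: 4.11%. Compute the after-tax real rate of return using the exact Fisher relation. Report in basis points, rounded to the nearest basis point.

After-tax nominal return = 7.33% × (1 − 0.11) = 6.5237%.
1 + r = 1.065237 / 1.04110 = 1.023184
After-tax real rate = 1.023184 − 1 → 232 basis points.

232 basis points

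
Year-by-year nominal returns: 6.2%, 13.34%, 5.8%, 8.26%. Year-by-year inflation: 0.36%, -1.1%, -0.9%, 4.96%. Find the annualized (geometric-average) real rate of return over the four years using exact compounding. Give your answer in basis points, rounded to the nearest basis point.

750 basis points

Nominal growth factor = 1.0620 × 1.1334 × 1.0580 × 1.0826 = 1.37867346
Price-level growth factor = 1.0036 × 0.9890 × 0.9910 × 1.0496 = 1.03241527
Real growth factor = 1.37867346 / 1.03241527 = 1.33538654
Annualized real rate = 1.33538654^(1/4) − 1 = 7.4983% → 750 basis points.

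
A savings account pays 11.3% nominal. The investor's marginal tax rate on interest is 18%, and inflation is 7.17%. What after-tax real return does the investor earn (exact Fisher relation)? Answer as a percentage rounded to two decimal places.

1.96%

After-tax nominal return = 11.3% × (1 − 0.18) = 9.2660%.
1 + r = 1.09266 / 1.07170 = 1.019558
After-tax real rate = 1.019558 − 1 → 1.96%.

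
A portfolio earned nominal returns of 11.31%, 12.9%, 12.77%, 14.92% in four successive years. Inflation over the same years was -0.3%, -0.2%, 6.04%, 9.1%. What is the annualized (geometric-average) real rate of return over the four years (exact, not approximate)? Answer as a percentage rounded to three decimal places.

9.062%

Nominal growth factor = 1.1131 × 1.1290 × 1.1277 × 1.1492 = 1.62861084
Price-level growth factor = 0.9970 × 0.9980 × 1.0604 × 1.0910 = 1.15111886
Real growth factor = 1.62861084 / 1.15111886 = 1.41480685
Annualized real rate = 1.41480685^(1/4) − 1 = 9.0622% → 9.062%.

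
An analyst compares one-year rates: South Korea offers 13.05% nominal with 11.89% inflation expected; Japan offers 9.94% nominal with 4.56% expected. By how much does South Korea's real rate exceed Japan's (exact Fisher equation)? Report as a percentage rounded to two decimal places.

South Korea: (1 + 0.1305)/(1 + 0.1189) − 1 = 1.0367%
Japan: (1 + 0.0994)/(1 + 0.0456) − 1 = 5.1454%
Differential = 1.0367% − 5.1454% = -4.1086% → -4.11%.

-4.11%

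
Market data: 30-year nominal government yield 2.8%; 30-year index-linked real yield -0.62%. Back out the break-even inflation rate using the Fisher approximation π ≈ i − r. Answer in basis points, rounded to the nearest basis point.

π ≈ i − r = 2.8% − (-0.62%) → 342 basis points.

342 basis points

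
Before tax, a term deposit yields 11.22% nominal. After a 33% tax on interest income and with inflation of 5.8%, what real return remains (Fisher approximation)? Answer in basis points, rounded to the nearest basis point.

172 basis points

After-tax nominal return = 11.22% × (1 − 0.33) = 7.5174%.
r ≈ 7.5174% − 5.8% → 172 basis points.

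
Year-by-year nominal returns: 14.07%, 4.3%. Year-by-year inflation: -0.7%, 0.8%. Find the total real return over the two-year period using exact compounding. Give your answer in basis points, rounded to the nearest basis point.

Compound the nominal returns: 1.1407 × 1.0430 = 1.189750.
Compound inflation: 0.9930 × 1.0080 = 1.000944.
Deflate: 1.189750 / 1.000944 = 1.188628.
Total real return = 1.188628 − 1 → 1886 basis points.

1886 basis points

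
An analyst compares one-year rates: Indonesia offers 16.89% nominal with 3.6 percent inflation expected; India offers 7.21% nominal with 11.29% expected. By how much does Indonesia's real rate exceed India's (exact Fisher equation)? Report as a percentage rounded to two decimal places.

Indonesia: (1 + 0.1689)/(1 + 0.0360) − 1 = 12.8282%
India: (1 + 0.0721)/(1 + 0.1129) − 1 = -3.6661%
Differential = 12.8282% − (-3.6661%) = 16.4943% → 16.49%.

16.49%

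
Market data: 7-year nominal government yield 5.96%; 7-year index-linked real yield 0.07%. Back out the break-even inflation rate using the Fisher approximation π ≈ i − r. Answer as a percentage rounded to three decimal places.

5.890%

π ≈ i − r = 5.96% − 0.07% → 5.890%.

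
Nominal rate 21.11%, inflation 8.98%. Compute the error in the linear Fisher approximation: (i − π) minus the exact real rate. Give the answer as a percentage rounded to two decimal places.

Approximate: r ≈ 21.110% − 8.980% = 12.1300%
Exact: (1 + 0.2111)/(1 + 0.0898) − 1 = 11.1305%
Error = 12.1300% − 11.1305% = 0.9995% → 1.00%.

1.00%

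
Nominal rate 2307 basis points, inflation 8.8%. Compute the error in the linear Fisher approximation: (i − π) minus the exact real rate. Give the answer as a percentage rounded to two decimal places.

1.15%

Approximate: r ≈ 23.070% − 8.800% = 14.2700%
Exact: (1 + 0.2307)/(1 + 0.0880) − 1 = 13.1158%
Error = 14.2700% − 13.1158% = 1.1542% → 1.15%.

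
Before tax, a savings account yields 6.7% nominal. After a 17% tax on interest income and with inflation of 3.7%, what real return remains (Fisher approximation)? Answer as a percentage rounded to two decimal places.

After-tax nominal return = 6.7% × (1 − 0.17) = 5.5610%.
r ≈ 5.5610% − 3.7% → 1.86%.

1.86%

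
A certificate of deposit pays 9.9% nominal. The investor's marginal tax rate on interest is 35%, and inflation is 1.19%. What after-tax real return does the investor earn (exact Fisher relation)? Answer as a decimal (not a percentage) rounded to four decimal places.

0.0518

After-tax nominal return = 9.9% × (1 − 0.35) = 6.4350%.
1 + r = 1.06435 / 1.01190 = 1.051833
After-tax real rate = 1.051833 − 1 → 0.0518.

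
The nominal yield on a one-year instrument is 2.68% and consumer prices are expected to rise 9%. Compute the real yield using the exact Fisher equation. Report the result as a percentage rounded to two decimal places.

By the Fisher relation, 1 + r = (1 + i)/(1 + π).
1 + r = 1.02680 / 1.09000 = 0.942018
r = 0.942018 − 1 = -5.7982%, i.e. -5.80%.

-5.80%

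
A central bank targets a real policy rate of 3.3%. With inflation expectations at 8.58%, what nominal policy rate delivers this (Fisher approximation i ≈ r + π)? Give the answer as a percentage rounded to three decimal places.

11.880%

i ≈ r + π = 3.3% + 8.58% = 11.880%.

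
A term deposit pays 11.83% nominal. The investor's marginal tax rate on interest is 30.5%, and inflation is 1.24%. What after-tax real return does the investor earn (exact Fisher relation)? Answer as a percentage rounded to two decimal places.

After-tax nominal return = 11.83% × (1 − 0.305) = 8.22185%.
1 + r = 1.0822185 / 1.01240 = 1.068963
After-tax real rate = 1.068963 − 1 → 6.90%.

6.90%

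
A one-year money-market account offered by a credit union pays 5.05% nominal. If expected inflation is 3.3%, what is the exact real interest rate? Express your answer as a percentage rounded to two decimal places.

1 + r = 1.05050 / 1.03300 = 1.016941
r = 1.016941 − 1 = 1.6941%, i.e. 1.69%.

1.69%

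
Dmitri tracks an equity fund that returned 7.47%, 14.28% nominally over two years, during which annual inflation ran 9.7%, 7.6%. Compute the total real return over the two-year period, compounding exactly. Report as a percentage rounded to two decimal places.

Nominal growth factor = 1.0747 × 1.1428 = 1.228167
Price-level growth factor = 1.0970 × 1.0760 = 1.180372
Real growth factor = 1.228167 / 1.180372 = 1.040492
Total real return = 1.040492 − 1 → 4.05%.

4.05%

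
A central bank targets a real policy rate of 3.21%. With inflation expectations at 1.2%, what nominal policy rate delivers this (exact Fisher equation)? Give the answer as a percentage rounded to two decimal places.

(1 + i) = (1 + r)(1 + π) = 1.03210 × 1.01200 = 1.0444852
i = 1.0444852 − 1, so the required nominal rate is 4.45%.

4.45%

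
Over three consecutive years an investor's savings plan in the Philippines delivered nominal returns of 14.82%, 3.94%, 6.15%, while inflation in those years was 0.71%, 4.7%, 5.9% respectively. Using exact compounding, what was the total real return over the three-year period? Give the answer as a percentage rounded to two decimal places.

13.45%

Nominal growth factor = 1.1482 × 1.0394 × 1.0615 = 1.266836
Price-level growth factor = 1.0071 × 1.0470 × 1.0590 = 1.116645
Real growth factor = 1.266836 / 1.116645 = 1.134501
Total real return = 1.134501 − 1 → 13.45%.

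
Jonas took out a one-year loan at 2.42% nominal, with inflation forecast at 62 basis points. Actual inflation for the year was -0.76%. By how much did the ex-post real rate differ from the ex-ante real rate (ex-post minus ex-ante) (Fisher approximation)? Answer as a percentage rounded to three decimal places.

1.380%

Ex-ante: 2.42% − 0.62% = 1.800%
Ex-post: 2.42% − (-0.76%) = 3.180%
Difference (ex-post − ex-ante) = 1.3800% → 1.380%.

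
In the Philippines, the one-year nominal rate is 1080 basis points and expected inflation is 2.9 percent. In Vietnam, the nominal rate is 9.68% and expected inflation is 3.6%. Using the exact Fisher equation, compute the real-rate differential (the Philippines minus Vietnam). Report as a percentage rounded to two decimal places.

The Philippines: (1 + 0.1080)/(1 + 0.0290) − 1 = 7.6774%
Vietnam: (1 + 0.0968)/(1 + 0.0360) − 1 = 5.8687%
Differential = 7.6774% − 5.8687% = 1.8086% → 1.81%.

1.81%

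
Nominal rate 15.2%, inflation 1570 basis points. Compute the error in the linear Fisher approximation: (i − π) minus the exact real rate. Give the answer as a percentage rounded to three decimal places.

Approximate: r ≈ 15.200% − 15.700% = -0.5000%
Exact: (1 + 0.1520)/(1 + 0.1570) − 1 = -0.4322%
Error = -0.5000% − (-0.4322%) = -0.0678% → -0.068%.

-0.068%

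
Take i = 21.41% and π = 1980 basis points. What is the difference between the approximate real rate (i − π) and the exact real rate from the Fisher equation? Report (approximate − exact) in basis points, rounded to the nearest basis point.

27 basis points

Approximate: r ≈ 21.410% − 19.800% = 1.6100%
Exact: (1 + 0.2141)/(1 + 0.1980) − 1 = 1.3439%
Error = 1.6100% − 1.3439% = 0.2661% → 27 basis points.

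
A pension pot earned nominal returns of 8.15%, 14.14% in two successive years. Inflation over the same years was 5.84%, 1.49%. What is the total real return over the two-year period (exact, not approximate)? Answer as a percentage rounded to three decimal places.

14.919%

Compound the nominal returns: 1.0815 × 1.1414 = 1.234424.
Compound inflation: 1.0584 × 1.0149 = 1.074170.
Deflate: 1.234424 / 1.074170 = 1.149189.
Total real return = 1.149189 − 1 → 14.919%.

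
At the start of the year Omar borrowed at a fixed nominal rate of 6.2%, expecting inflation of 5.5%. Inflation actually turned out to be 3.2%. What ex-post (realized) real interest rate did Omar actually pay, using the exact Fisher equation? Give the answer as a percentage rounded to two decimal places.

Ex-post: (1 + 0.0620)/(1 + 0.0320) − 1 = 2.9070%
So the realized real rate is 2.91%.

2.91%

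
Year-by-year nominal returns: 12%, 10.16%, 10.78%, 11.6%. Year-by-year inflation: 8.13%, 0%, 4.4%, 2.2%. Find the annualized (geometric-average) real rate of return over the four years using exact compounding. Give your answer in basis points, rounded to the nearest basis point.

Nominal growth factor = 1.1200 × 1.1016 × 1.1078 × 1.1160 = 1.52534297
Price-level growth factor = 1.0813 × 1.0000 × 1.0440 × 1.0220 = 1.15371250
Real growth factor = 1.52534297 / 1.15371250 = 1.32211706
Annualized real rate = 1.32211706^(1/4) − 1 = 7.2303% → 723 basis points.

723 basis points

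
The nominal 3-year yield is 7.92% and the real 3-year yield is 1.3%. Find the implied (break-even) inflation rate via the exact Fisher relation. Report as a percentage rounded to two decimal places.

(1 + π) = (1 + i)/(1 + r) = 1.07920 / 1.01300 = 1.0653504
Break-even inflation = 1.0653504 − 1 → 6.54%.

6.54%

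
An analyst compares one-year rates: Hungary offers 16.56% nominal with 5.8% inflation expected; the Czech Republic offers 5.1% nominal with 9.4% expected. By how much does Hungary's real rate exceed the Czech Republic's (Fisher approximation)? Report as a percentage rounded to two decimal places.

15.06%

Hungary: 16.56% − 5.8% = 10.760%
The Czech Republic: 5.1% − 9.4% = -4.300%
Differential = 15.060% → 15.06%.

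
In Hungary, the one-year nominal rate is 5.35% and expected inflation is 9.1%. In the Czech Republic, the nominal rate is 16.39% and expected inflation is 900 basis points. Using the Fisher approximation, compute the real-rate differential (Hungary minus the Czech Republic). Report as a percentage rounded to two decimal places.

-11.14%

Hungary: 5.35% − 9.1% = -3.750%
The Czech Republic: 16.39% − 9% = 7.390%
Differential = -11.140% → -11.14%.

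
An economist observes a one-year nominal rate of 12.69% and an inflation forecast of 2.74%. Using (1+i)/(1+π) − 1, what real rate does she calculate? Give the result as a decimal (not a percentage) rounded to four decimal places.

0.0968

By the Fisher relation, 1 + r = (1 + i)/(1 + π).
1 + r = 1.12690 / 1.02740 = 1.096846
r = 1.096846 − 1 = 9.6846%, i.e. 0.0968.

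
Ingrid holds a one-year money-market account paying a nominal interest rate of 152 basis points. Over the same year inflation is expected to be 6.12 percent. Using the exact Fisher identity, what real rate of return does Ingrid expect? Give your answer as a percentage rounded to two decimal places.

-4.33%

1 + r = 1.01520 / 1.06120 = 0.956653
r = 0.956653 − 1 = -4.3347%, i.e. -4.33%.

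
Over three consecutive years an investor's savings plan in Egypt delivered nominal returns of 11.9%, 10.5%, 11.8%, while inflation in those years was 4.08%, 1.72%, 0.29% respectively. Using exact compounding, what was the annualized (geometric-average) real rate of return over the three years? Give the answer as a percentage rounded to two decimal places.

9.19%

Nominal growth factor = 1.1190 × 1.1050 × 1.1180 = 1.38240141
Price-level growth factor = 1.0408 × 1.0172 × 1.0029 = 1.06177200
Real growth factor = 1.38240141 / 1.06177200 = 1.30197577
Annualized real rate = 1.30197577^(1/3) − 1 = 9.1946% → 9.19%.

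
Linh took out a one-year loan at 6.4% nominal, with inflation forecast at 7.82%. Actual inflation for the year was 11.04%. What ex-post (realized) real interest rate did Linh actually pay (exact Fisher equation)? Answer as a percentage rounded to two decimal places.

-4.18%

Ex-post: (1 + 0.0640)/(1 + 0.1104) − 1 = -4.1787%
So the realized real rate is -4.18%.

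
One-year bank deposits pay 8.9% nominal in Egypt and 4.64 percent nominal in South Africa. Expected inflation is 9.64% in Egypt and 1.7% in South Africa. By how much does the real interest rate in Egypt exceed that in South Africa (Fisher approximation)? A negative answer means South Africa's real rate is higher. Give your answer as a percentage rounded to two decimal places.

-3.68%

Egypt: 8.9% − 9.64% = -0.740%
South Africa: 4.64% − 1.7% = 2.940%
Differential = -3.680% → -3.68%.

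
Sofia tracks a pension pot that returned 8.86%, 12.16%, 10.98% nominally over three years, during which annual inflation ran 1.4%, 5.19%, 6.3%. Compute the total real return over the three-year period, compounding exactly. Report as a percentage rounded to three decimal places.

Compound the nominal returns: 1.0886 × 1.1216 × 1.1098 = 1.355037.
Compound inflation: 1.0140 × 1.0519 × 1.0630 = 1.133824.
Deflate: 1.355037 / 1.133824 = 1.195103.
Total real return = 1.195103 − 1 → 19.510%.

19.510%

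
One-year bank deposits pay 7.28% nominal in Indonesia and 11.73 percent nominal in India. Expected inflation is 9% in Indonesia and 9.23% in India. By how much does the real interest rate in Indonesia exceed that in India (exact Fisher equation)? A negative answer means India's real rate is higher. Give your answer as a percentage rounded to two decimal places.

Indonesia: (1 + 0.0728)/(1 + 0.0900) − 1 = -1.5780%
India: (1 + 0.1173)/(1 + 0.0923) − 1 = 2.2887%
Differential = -1.5780% − 2.2887% = -3.8667% → -3.87%.

-3.87%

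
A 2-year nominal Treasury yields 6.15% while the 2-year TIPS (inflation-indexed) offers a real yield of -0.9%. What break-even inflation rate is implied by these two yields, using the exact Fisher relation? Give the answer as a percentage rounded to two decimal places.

(1 + π) = (1 + i)/(1 + r) = 1.06150 / 0.99100 = 1.071140
Break-even inflation = 1.071140 − 1 → 7.11%.

7.11%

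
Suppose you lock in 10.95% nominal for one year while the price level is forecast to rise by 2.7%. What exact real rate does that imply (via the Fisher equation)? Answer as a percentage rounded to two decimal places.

8.03%

1 + r = 1.10950 / 1.02700 = 1.080331
r = 1.080331 − 1 = 8.0331%, i.e. 8.03%.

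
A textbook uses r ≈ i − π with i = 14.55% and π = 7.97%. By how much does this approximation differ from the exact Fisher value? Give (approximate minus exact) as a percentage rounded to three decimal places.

Approximate: r ≈ 14.550% − 7.970% = 6.5800%
Exact: (1 + 0.1455)/(1 + 0.0797) − 1 = 6.0943%
Error = 6.5800% − 6.0943% = 0.4857% → 0.486%.

0.486%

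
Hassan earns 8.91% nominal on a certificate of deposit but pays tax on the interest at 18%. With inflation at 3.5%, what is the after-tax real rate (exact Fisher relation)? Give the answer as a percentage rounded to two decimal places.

3.68%

After-tax nominal return = 8.91% × (1 − 0.18) = 7.3062%.
1 + r = 1.073062 / 1.03500 = 1.036775
After-tax real rate = 1.036775 − 1 → 3.68%.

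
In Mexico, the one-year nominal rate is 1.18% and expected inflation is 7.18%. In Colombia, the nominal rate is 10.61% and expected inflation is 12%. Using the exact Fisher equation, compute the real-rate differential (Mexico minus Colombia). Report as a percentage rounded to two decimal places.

Mexico: (1 + 0.0118)/(1 + 0.0718) − 1 = -5.5981%
Colombia: (1 + 0.1061)/(1 + 0.1200) − 1 = -1.2411%
Differential = -5.5981% − (-1.2411%) = -4.3570% → -4.36%.

-4.36%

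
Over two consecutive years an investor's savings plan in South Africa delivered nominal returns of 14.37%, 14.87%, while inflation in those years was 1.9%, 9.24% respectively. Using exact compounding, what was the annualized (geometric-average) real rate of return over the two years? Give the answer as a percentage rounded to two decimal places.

8.64%

Compound the nominal returns: 1.1437 × 1.1487 = 1.31376819.
Compound inflation: 1.0190 × 1.0924 = 1.11315560.
Deflate: 1.31376819 / 1.11315560 = 1.18021972.
Annualized real rate = 1.18021972^(1/2) − 1 = 8.6379% → 8.64%.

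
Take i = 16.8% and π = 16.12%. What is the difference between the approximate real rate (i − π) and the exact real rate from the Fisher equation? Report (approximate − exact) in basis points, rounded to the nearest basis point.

9 basis points

Approximate: r ≈ 16.800% − 16.120% = 0.6800%
Exact: (1 + 0.1680)/(1 + 0.1612) − 1 = 0.5856%
Error = 0.6800% − 0.5856% = 0.0944% → 9 basis points.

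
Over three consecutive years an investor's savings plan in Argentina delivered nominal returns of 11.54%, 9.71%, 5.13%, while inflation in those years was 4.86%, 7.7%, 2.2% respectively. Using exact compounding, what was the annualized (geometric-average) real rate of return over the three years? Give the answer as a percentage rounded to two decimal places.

3.68%

Compound the nominal returns: 1.1154 × 1.0971 × 1.0513 = 1.28648142.
Compound inflation: 1.0486 × 1.0770 × 1.0220 = 1.15418773.
Deflate: 1.28648142 / 1.15418773 = 1.11462060.
Annualized real rate = 1.11462060^(1/3) − 1 = 3.6834% → 3.68%.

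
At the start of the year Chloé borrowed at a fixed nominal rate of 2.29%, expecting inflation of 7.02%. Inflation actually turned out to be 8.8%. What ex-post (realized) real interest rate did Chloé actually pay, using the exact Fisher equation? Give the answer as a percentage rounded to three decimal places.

Ex-post: (1 + 0.0229)/(1 + 0.0880) − 1 = -5.98346%
So the realized real rate is -5.983%.

-5.983%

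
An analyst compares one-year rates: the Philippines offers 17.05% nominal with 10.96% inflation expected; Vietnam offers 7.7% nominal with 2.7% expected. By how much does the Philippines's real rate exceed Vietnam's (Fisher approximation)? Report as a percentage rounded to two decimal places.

1.09%

The Philippines: 17.05% − 10.96% = 6.090%
Vietnam: 7.7% − 2.7% = 5.000%
Differential = 1.090% → 1.09%.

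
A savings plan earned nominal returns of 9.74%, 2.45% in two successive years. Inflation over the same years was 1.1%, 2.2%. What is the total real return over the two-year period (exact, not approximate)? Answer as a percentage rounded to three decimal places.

Compound the nominal returns: 1.0974 × 1.0245 = 1.1242863.
Compound inflation: 1.0110 × 1.0220 = 1.0332420.
Deflate: 1.1242863 / 1.0332420 = 1.0881152.
Total real return = 1.0881152 − 1 → 8.812%.

8.812%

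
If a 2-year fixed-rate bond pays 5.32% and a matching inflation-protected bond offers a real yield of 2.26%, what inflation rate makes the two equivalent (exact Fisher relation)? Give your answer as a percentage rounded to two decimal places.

(1 + π) = (1 + i)/(1 + r) = 1.05320 / 1.02260 = 1.029924
Break-even inflation = 1.029924 − 1 → 2.99%.

2.99%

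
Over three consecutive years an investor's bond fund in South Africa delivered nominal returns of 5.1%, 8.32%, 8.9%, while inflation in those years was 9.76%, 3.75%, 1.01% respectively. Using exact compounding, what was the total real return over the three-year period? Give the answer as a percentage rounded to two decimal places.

Compound the nominal returns: 1.0510 × 1.0832 × 1.0890 = 1.239765.
Compound inflation: 1.0976 × 1.0375 × 1.0101 = 1.150261.
Deflate: 1.239765 / 1.150261 = 1.077811.
Total real return = 1.077811 − 1 → 7.78%.

7.78%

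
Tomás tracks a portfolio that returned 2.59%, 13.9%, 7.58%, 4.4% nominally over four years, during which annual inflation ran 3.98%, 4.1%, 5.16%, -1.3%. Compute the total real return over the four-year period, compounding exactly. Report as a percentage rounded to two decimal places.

Compound the nominal returns: 1.0259 × 1.1390 × 1.0758 × 1.0440 = 1.312384.
Compound inflation: 1.0398 × 1.0410 × 1.0516 × 0.9870 = 1.123488.
Deflate: 1.312384 / 1.123488 = 1.168134.
Total real return = 1.168134 − 1 → 16.81%.

16.81%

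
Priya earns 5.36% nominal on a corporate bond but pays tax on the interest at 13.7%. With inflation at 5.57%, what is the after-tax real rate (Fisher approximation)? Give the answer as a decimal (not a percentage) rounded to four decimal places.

After-tax nominal return = 5.36% × (1 − 0.137) = 4.62568%.
r ≈ 4.62568% − 5.57% → -0.0094.

-0.0094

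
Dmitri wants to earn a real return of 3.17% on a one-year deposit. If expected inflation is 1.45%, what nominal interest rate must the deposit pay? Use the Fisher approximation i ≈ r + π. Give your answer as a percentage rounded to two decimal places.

i ≈ r + π = 3.17% + 1.45% = 4.62%.

4.62%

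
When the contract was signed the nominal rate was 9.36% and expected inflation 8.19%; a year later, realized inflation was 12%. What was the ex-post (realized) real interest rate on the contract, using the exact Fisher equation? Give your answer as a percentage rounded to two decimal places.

-2.36%

Ex-post: (1 + 0.0936)/(1 + 0.1200) − 1 = -2.3571%
So the realized real rate is -2.36%.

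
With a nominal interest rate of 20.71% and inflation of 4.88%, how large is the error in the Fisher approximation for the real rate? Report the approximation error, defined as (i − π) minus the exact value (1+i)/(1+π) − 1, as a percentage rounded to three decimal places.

0.737%

Approximate: r ≈ 20.710% − 4.880% = 15.8300%
Exact: (1 + 0.2071)/(1 + 0.0488) − 1 = 15.0934%
Error = 15.8300% − 15.0934% = 0.7366% → 0.737%.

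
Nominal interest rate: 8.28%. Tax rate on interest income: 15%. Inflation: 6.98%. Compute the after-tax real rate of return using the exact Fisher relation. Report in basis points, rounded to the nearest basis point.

5 basis points

After-tax nominal return = 8.28% × (1 − 0.15) = 7.0380%.
1 + r = 1.07038 / 1.06980 = 1.000542
After-tax real rate = 1.000542 − 1 → 5 basis points.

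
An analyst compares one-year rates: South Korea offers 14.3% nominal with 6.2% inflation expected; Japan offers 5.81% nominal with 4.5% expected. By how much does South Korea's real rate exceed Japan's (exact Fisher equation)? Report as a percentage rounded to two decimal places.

South Korea: (1 + 0.1430)/(1 + 0.0620) − 1 = 7.6271%
Japan: (1 + 0.0581)/(1 + 0.0450) − 1 = 1.2536%
Differential = 7.6271% − 1.2536% = 6.3735% → 6.37%.

6.37%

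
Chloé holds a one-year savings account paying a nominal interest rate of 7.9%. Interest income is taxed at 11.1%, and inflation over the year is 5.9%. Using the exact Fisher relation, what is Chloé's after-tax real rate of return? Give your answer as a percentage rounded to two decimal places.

After-tax nominal return = 7.9% × (1 − 0.111) = 7.0231%.
1 + r = 1.070231 / 1.05900 = 1.010605
After-tax real rate = 1.010605 − 1 → 1.06%.

1.06%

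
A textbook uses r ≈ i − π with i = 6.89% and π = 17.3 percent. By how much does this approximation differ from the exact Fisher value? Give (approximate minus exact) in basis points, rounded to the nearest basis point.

Approximate: r ≈ 6.890% − 17.300% = -10.4100%
Exact: (1 + 0.0689)/(1 + 0.1730) − 1 = -8.8747%
Error = -10.4100% − (-8.8747%) = -1.5353% → -154 basis points.

-154 basis points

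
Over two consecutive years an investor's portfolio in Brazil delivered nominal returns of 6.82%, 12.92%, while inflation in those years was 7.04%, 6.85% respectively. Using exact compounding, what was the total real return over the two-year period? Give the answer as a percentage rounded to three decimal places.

Compound the nominal returns: 1.0682 × 1.1292 = 1.206211.
Compound inflation: 1.0704 × 1.0685 = 1.143722.
Deflate: 1.206211 / 1.143722 = 1.054637.
Total real return = 1.054637 − 1 → 5.464%.

5.464%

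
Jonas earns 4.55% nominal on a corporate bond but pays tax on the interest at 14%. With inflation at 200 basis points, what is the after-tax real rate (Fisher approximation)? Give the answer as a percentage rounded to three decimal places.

1.913%

After-tax nominal return = 4.55% × (1 − 0.14) = 3.9130%.
r ≈ 3.9130% − 2% → 1.913%.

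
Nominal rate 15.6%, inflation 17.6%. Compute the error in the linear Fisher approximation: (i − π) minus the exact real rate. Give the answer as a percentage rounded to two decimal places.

Approximate: r ≈ 15.600% − 17.600% = -2.0000%
Exact: (1 + 0.1560)/(1 + 0.1760) − 1 = -1.7007%
Error = -2.0000% − (-1.7007%) = -0.2993% → -0.30%.

-0.30%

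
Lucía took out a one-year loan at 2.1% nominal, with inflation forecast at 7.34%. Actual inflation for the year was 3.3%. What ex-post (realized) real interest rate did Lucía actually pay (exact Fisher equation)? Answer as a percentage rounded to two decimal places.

-1.16%

Ex-post: (1 + 0.0210)/(1 + 0.0330) − 1 = -1.1617%
So the realized real rate is -1.16%.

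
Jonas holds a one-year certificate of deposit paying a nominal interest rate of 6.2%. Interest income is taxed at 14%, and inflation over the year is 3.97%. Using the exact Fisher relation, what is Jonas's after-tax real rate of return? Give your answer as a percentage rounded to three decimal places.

1.310%

After-tax nominal return = 6.2% × (1 − 0.14) = 5.3320%.
1 + r = 1.05332 / 1.03970 = 1.013100
After-tax real rate = 1.013100 − 1 → 1.310%.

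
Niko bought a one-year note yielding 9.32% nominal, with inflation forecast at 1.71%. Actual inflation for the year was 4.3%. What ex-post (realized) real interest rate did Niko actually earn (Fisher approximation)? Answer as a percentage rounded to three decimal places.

5.020%

Ex-post: 9.32% − 4.3% = 5.020%
So the realized real rate is 5.020%.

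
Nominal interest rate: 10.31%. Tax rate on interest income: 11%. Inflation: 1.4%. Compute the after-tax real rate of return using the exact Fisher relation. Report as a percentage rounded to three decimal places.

7.669%

After-tax nominal return = 10.31% × (1 − 0.11) = 9.1759%.
1 + r = 1.091759 / 1.01400 = 1.0766854
After-tax real rate = 1.0766854 − 1 → 7.669%.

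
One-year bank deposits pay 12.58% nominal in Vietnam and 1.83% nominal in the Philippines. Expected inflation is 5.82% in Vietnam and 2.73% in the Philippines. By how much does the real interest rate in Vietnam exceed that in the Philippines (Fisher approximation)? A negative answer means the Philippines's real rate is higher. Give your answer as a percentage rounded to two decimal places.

Vietnam: 12.58% − 5.82% = 6.760%
The Philippines: 1.83% − 2.73% = -0.900%
Differential = 7.660% → 7.66%.

7.66%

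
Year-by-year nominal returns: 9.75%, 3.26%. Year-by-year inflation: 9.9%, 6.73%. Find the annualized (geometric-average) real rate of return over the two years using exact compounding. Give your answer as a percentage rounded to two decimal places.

Nominal growth factor = 1.0975 × 1.0326 = 1.13327850
Price-level growth factor = 1.0990 × 1.0673 = 1.17296270
Real growth factor = 1.13327850 / 1.17296270 = 0.96616755
Annualized real rate = 0.96616755^(1/2) − 1 = -1.7062% → -1.71%.

-1.71%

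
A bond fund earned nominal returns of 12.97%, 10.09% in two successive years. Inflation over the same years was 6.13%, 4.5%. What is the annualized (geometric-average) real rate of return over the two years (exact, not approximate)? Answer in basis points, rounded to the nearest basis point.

Compound the nominal returns: 1.1297 × 1.1009 = 1.24368673.
Compound inflation: 1.0613 × 1.0450 = 1.10905850.
Deflate: 1.24368673 / 1.10905850 = 1.12138966.
Annualized real rate = 1.12138966^(1/2) − 1 = 5.8957% → 590 basis points.

590 basis points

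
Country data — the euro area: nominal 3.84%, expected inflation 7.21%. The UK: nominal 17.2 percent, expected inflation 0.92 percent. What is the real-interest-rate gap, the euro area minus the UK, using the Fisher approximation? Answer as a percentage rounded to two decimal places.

The euro area: 3.84% − 7.21% = -3.370%
The UK: 17.2% − 0.92% = 16.280%
Differential = -19.650% → -19.65%.

-19.65%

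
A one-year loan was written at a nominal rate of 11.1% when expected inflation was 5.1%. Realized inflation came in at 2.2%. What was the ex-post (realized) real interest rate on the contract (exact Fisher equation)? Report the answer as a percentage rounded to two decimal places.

8.71%

Ex-post: (1 + 0.1110)/(1 + 0.0220) − 1 = 8.7084%
So the realized real rate is 8.71%.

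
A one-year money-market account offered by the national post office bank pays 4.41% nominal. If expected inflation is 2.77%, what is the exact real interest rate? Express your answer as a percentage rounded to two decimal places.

1 + r = 1.04410 / 1.02770 = 1.015958
r = 1.015958 − 1 = 1.5958%, i.e. 1.60%.

1.60%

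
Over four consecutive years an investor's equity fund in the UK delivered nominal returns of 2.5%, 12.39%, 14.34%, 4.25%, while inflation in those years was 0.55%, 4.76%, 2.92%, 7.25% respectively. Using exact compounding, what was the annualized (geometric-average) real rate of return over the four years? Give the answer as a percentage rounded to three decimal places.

4.247%

Nominal growth factor = 1.0250 × 1.1239 × 1.1434 × 1.0425 = 1.37317468
Price-level growth factor = 1.0055 × 1.0476 × 1.0292 × 1.0725 = 1.16271866
Real growth factor = 1.37317468 / 1.16271866 = 1.18100339
Annualized real rate = 1.18100339^(1/4) − 1 = 4.2468% → 4.247%.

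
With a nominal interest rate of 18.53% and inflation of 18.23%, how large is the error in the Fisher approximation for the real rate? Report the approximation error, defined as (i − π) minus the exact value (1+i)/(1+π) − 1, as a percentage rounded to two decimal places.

Approximate: r ≈ 18.530% − 18.230% = 0.3000%
Exact: (1 + 0.1853)/(1 + 0.1823) − 1 = 0.2537%
Error = 0.3000% − 0.2537% = 0.0463% → 0.05%.

0.05%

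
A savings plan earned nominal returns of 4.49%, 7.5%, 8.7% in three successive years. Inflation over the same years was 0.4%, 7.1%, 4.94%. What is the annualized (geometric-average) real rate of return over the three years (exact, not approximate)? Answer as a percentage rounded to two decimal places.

2.66%

Nominal growth factor = 1.0449 × 1.0750 × 1.0870 = 1.22099177
Price-level growth factor = 1.0040 × 1.0710 × 1.0494 = 1.12840303
Real growth factor = 1.22099177 / 1.12840303 = 1.08205290
Annualized real rate = 1.08205290^(1/3) − 1 = 2.6635% → 2.66%.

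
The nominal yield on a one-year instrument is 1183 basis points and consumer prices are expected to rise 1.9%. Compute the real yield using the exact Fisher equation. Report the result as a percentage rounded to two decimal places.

1 + r = 1.11830 / 1.01900 = 1.097448
r = 1.097448 − 1 = 9.7448%, i.e. 9.74%.

9.74%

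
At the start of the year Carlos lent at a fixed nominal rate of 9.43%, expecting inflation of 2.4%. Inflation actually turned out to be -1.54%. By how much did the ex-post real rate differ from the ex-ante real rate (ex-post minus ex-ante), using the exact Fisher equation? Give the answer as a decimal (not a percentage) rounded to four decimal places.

0.0428

Ex-ante: (1 + 0.0943)/(1 + 0.0240) − 1 = 6.8652%
Ex-post: (1 + 0.0943)/(1 − 0.0154) − 1 = 11.1416%
Difference (ex-post − ex-ante) = 4.2763% → 0.0428.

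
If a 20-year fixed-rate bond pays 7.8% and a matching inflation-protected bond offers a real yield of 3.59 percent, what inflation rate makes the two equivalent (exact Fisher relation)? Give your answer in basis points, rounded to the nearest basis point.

406 basis points

(1 + π) = (1 + i)/(1 + r) = 1.07800 / 1.03590 = 1.040641
Break-even inflation = 1.040641 − 1 → 406 basis points.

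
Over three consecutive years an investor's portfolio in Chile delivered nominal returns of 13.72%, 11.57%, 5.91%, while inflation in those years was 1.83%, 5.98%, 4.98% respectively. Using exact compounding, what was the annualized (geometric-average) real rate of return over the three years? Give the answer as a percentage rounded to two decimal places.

5.85%

Nominal growth factor = 1.1372 × 1.1157 × 1.0591 = 1.34375859
Price-level growth factor = 1.0183 × 1.0598 × 1.0498 = 1.13293822
Real growth factor = 1.34375859 / 1.13293822 = 1.18608285
Annualized real rate = 1.18608285^(1/3) − 1 = 5.8534% → 5.85%.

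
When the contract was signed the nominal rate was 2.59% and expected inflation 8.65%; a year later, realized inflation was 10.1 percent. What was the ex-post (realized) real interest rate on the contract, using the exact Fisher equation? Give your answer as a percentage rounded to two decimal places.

-6.82%

Ex-post: (1 + 0.0259)/(1 + 0.1010) − 1 = -6.8211%
So the realized real rate is -6.82%.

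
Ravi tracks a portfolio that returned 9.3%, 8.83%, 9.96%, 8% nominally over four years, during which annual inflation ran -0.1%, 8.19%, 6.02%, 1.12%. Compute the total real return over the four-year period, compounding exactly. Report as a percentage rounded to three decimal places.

21.913%

Compound the nominal returns: 1.0930 × 1.0883 × 1.0996 × 1.0800 = 1.412626.
Compound inflation: 0.9990 × 1.0819 × 1.0602 × 1.0112 = 1.158717.
Deflate: 1.412626 / 1.158717 = 1.219129.
Total real return = 1.219129 − 1 → 21.913%.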